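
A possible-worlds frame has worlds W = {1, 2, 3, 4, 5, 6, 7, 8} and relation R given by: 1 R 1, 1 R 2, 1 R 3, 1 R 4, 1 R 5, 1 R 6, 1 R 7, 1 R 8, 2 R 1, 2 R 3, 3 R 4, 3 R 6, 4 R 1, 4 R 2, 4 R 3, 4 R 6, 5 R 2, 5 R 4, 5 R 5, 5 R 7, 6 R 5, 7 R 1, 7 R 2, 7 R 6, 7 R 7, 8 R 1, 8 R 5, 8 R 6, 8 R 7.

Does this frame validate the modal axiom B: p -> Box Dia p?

No

The schema B characterises exactly the symmetric frames.
Symmetric: no — 1 R 3 but not 3 R 1.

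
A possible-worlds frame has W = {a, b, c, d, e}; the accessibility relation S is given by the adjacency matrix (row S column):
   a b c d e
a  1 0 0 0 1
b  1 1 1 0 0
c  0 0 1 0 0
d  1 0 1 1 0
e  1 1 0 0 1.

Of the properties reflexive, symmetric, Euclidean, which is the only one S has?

reflexive

Reflexive: yes — every world is S-related to itself.
Symmetric: no — b S a but not a S b.
Euclidean: no — b S a and b S c, but not a S c.
Only reflexive holds.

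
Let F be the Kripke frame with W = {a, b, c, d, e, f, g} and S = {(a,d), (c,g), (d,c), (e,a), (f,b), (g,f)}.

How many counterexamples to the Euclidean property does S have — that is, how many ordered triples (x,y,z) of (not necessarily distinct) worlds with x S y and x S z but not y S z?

Enumerating: (a,d,d), (c,g,g), (d,c,c), (e,a,a), (f,b,b), (g,f,f).

6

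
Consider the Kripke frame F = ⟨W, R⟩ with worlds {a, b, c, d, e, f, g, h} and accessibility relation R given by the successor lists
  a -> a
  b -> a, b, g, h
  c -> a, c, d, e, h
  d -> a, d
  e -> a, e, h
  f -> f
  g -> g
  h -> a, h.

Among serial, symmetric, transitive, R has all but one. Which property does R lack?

symmetric

Serial: yes — every world has a successor (e.g. a R a).
Symmetric: no — b R a but not a R b.
Transitive: yes — every two-step R-path is closed by a direct edge.
Only symmetric fails.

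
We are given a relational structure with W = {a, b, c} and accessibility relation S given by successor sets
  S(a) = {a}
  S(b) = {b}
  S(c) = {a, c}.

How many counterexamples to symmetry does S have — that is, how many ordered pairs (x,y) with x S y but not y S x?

1

Enumerating: (c,a).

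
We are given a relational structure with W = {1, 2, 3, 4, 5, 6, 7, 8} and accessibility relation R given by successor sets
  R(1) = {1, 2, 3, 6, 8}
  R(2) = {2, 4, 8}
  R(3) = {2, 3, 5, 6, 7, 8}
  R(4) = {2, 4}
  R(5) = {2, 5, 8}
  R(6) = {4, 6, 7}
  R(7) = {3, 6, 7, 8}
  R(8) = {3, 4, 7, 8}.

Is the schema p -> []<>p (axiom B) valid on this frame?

By correspondence theory, B is valid on a frame iff R is symmetric.
Symmetric: no — 1 R 2 but not 2 R 1.

No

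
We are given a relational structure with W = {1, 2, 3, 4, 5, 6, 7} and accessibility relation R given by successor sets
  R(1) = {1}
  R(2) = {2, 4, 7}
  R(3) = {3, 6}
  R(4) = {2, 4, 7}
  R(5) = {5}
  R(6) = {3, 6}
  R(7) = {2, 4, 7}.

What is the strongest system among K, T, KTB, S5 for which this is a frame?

Reflexive (axiom T): yes — every world is R-related to itself.
Symmetric (axiom B): yes — every pair in R has its reverse in R.
Euclidean (axiom 5): yes — any two successors of a common world are R-related.
So F validates K, T, KTB, S5. The strongest is S5.

S5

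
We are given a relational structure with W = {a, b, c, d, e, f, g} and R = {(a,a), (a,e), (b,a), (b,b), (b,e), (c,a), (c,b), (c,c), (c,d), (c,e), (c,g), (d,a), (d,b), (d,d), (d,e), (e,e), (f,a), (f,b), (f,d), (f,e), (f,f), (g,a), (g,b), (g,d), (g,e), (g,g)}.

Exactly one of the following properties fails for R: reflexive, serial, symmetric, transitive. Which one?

symmetric

Reflexive: yes — every world is R-related to itself.
Serial: yes — every world has a successor (e.g. a R a).
Symmetric: no — a R e but not e R a.
Transitive: yes — every two-step R-path is closed by a direct edge.
Only symmetric fails.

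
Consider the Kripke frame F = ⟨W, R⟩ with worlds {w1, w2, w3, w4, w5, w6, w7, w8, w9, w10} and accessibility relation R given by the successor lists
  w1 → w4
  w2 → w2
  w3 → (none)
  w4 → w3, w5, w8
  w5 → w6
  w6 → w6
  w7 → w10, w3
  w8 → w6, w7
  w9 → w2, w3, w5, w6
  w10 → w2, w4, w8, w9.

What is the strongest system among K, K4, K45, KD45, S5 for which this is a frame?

Transitive (axiom 4): no — w1 R w4 and w4 R w3, but not w1 R w3.
Euclidean (axiom 5): no — w10 R w2 and w10 R w4, but not w2 R w4.
Serial (axiom D): no — w3 has no R-successor.
Reflexive (axiom T): no — w1 is not related to itself.
So F validates K; K4 would additionally require R to be transitive. The strongest is K.

K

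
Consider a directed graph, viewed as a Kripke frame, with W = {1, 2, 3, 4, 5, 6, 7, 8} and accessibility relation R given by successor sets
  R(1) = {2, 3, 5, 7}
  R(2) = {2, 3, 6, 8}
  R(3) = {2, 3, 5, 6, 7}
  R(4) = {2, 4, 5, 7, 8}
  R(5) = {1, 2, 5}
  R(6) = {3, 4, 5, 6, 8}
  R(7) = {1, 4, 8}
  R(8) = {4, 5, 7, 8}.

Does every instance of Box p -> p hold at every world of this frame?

Axiom T corresponds to the accessibility relation being reflexive.
Reflexive: no — 1 is not related to itself.

No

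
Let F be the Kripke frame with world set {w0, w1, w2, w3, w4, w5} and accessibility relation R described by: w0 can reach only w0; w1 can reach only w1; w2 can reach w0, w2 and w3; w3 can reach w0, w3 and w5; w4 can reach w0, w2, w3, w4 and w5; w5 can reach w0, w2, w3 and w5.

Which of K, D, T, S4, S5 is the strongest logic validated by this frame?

T

Serial (axiom D): yes — every world has a successor (e.g. w0 R w0).
Reflexive (axiom T): yes — every world is R-related to itself.
Transitive (axiom 4): no — w2 R w3 and w3 R w5, but not w2 R w5.
Euclidean (axiom 5): no — w2 R w0 and w2 R w3, but not w0 R w3.
So F validates K, D, T; S4 would additionally require R to be transitive. The strongest is T.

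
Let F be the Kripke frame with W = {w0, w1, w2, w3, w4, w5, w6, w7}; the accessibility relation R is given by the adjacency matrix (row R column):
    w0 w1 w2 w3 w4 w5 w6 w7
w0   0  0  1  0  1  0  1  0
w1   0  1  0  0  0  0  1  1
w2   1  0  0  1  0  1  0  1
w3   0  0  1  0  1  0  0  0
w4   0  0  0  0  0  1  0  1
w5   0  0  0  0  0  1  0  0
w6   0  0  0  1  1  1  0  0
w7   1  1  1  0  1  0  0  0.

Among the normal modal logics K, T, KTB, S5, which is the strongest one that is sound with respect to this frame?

Reflexive (axiom T): no — w0 is not related to itself.
Symmetric (axiom B): no — w0 R w4 but not w4 R w0.
Euclidean (axiom 5): no — w0 R w2 and w0 R w4, but not w2 R w4.
So F validates K; T would additionally require R to be reflexive. The strongest is K.

K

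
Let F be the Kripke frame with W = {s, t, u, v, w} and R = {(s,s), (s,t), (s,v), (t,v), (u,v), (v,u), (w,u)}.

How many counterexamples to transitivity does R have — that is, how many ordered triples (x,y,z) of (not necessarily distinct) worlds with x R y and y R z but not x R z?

Enumerating: (s,v,u), (t,v,u), (u,v,u), (v,u,v), (w,u,v).

5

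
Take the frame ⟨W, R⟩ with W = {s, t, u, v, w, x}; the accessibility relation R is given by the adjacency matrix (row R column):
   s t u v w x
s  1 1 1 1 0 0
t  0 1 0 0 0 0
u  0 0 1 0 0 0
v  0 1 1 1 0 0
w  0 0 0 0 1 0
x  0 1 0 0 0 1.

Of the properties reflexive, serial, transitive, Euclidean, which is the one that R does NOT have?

Euclidean

Reflexive: yes — every world is R-related to itself.
Serial: yes — every world has a successor (e.g. s R s).
Transitive: yes — every two-step R-path is closed by a direct edge.
Euclidean: no — s R t and s R u, but not t R u.
Only Euclidean fails.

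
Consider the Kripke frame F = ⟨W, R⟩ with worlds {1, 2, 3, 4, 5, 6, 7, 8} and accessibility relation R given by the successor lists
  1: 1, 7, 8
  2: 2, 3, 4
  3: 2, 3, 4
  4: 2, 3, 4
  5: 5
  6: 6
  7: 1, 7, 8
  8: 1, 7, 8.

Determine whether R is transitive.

Yes

Transitive: yes — every two-step R-path is closed by a direct edge.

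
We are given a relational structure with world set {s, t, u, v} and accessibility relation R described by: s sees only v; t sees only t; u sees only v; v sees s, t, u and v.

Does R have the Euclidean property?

Euclidean: no — v R s and v R t, but not s R t.

No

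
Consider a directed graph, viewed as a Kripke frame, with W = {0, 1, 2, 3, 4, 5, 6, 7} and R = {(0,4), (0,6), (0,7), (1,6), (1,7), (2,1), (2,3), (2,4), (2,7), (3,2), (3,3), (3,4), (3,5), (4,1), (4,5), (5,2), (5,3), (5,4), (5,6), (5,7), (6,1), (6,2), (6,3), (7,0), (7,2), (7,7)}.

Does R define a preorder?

No

Reflexive: no — 0 is not related to itself.
Transitive: no — 0 R 4 and 4 R 1, but not 0 R 1.
So R is not a preorder.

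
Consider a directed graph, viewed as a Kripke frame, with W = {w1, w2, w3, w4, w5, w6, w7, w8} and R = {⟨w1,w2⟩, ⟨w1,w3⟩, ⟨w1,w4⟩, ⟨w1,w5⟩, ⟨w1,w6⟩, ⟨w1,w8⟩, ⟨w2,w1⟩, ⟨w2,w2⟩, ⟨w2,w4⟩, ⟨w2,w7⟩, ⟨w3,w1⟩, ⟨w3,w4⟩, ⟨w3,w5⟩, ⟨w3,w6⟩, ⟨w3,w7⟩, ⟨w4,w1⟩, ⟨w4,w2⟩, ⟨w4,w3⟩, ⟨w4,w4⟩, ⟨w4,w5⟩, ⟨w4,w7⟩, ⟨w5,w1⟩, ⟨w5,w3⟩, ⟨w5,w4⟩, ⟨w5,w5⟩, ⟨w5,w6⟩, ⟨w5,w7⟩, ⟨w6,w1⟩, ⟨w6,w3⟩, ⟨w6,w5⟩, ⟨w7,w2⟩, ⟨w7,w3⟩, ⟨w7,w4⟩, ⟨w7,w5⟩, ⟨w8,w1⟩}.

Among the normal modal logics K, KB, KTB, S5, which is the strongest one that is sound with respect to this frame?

KB

Symmetric (axiom B): yes — every pair in R has its reverse in R.
Reflexive (axiom T): no — w1 is not related to itself.
Euclidean (axiom 5): no — w1 R w2 and w1 R w3, but not w2 R w3.
So F validates K, KB; KTB would additionally require R to be reflexive. The strongest is KB.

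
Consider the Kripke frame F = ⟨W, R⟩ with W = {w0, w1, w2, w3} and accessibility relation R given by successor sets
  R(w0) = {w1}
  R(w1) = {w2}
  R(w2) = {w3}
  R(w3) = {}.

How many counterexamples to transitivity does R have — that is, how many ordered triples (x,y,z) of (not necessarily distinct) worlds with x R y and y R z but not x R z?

2

Enumerating: (w0,w1,w2), (w1,w2,w3).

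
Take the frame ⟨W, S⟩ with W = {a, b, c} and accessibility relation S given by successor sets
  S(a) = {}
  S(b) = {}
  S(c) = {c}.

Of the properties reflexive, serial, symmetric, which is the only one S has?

symmetric

Reflexive: no — a is not related to itself.
Serial: no — a has no S-successor.
Symmetric: yes — every pair in S has its reverse in S.
Only symmetric holds.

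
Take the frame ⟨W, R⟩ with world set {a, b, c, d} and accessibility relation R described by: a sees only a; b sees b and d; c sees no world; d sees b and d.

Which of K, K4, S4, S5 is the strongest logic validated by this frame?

Transitive (axiom 4): yes — every two-step R-path is closed by a direct edge.
Reflexive (axiom T): no — c is not related to itself.
Euclidean (axiom 5): yes — any two successors of a common world are R-related.
So F validates K, K4; S4 would additionally require R to be reflexive. The strongest is K4.

K4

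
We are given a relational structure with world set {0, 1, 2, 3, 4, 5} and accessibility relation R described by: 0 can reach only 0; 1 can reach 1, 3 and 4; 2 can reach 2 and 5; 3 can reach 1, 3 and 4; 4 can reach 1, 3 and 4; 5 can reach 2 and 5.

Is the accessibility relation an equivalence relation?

Yes

Reflexive: yes — every world is R-related to itself.
Symmetric: yes — every pair in R has its reverse in R.
Transitive: yes — every two-step R-path is closed by a direct edge.
So R is an equivalence relation.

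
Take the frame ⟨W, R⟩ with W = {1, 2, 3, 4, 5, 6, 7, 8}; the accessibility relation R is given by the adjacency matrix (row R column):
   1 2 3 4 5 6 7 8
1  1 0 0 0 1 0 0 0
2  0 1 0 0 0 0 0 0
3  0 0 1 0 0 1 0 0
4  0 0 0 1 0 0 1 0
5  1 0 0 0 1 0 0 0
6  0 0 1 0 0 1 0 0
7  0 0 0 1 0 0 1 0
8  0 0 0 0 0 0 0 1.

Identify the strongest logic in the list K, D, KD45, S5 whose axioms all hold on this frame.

Serial (axiom D): yes — every world has a successor (e.g. 1 R 1).
Euclidean (axiom 5): yes — any two successors of a common world are R-related.
Transitive (axiom 4): yes — every two-step R-path is closed by a direct edge.
Reflexive (axiom T): yes — every world is R-related to itself.
So F validates K, D, KD45, S5. The strongest is S5.

S5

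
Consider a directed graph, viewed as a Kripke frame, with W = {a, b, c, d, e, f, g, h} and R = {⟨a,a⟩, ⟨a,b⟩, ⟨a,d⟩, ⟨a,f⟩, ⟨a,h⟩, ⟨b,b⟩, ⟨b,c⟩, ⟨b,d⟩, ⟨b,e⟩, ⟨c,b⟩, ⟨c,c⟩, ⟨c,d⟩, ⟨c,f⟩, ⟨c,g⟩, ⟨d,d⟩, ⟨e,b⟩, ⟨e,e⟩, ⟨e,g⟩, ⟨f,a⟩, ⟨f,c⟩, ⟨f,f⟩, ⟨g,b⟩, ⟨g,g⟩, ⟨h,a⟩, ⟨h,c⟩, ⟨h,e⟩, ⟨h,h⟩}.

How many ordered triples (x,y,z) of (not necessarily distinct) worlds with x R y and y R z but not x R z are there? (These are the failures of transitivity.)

30

Enumerating: (a,b,c), (a,b,e), (a,f,c), (a,h,c), (a,h,e), (b,c,f), (b,c,g), (b,e,g), (c,b,e), (c,f,a), (e,b,c), (e,b,d), … and 18 more.
Total: 30.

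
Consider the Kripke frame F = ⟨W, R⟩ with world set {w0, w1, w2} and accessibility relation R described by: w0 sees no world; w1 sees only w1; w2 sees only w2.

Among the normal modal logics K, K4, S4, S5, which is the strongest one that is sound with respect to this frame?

K4

Transitive (axiom 4): yes — every two-step R-path is closed by a direct edge.
Reflexive (axiom T): no — w0 is not related to itself.
Euclidean (axiom 5): yes — any two successors of a common world are R-related.
So F validates K, K4; S4 would additionally require R to be reflexive. The strongest is K4.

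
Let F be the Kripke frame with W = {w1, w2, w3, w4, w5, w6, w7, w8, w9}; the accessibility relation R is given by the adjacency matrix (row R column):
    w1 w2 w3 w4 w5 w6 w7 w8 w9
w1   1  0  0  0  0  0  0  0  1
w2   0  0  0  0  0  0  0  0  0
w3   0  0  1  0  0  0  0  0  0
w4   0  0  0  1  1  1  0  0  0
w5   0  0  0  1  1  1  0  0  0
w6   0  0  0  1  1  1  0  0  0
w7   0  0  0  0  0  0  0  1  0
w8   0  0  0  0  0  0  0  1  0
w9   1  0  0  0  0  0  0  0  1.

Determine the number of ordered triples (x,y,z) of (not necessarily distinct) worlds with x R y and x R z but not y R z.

0

R is Euclidean; there are no such tuples.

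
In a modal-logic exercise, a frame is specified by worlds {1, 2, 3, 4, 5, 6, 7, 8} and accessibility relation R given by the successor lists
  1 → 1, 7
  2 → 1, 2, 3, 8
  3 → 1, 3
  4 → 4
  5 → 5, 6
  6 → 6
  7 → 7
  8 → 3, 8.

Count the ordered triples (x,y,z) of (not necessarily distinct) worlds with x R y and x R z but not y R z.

Enumerating: (1,7,1), (2,1,2), (2,1,3), (2,1,8), (2,3,2), (2,3,8), (2,8,1), (2,8,2), (3,1,3), (5,6,5), (8,3,8).

11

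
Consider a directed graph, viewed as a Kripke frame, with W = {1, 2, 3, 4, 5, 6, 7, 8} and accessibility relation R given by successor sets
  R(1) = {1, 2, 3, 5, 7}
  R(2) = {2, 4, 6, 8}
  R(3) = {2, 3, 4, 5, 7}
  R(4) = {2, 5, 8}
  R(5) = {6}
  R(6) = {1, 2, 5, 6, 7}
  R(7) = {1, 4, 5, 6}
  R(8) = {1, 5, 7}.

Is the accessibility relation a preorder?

No

Reflexive: no — 4 is not related to itself.
Transitive: no — 1 R 2 and 2 R 4, but not 1 R 4.
So R is not a preorder.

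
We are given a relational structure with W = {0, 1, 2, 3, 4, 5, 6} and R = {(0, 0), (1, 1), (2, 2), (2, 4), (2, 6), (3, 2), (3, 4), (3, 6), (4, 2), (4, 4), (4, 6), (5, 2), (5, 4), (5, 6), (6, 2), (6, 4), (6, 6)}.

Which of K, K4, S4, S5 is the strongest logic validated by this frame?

Transitive (axiom 4): yes — every two-step R-path is closed by a direct edge.
Reflexive (axiom T): no — 3 is not related to itself.
Euclidean (axiom 5): yes — any two successors of a common world are R-related.
So F validates K, K4; S4 would additionally require R to be reflexive. The strongest is K4.

K4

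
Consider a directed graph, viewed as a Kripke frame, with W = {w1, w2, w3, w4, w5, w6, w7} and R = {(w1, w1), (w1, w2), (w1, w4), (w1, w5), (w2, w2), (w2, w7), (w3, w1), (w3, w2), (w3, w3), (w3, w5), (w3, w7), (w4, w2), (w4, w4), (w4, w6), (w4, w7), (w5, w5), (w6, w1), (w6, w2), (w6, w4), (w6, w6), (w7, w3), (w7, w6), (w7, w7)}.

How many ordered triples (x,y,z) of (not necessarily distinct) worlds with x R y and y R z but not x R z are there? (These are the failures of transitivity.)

18

Enumerating: (w1,w2,w7), (w1,w4,w6), (w1,w4,w7), (w2,w7,w3), (w2,w7,w6), (w3,w1,w4), (w3,w7,w6), (w4,w6,w1), (w4,w7,w3), (w6,w1,w5), (w6,w2,w7), (w6,w4,w7), (w7,w3,w1), (w7,w3,w2), (w7,w3,w5), (w7,w6,w1), (w7,w6,w2), (w7,w6,w4).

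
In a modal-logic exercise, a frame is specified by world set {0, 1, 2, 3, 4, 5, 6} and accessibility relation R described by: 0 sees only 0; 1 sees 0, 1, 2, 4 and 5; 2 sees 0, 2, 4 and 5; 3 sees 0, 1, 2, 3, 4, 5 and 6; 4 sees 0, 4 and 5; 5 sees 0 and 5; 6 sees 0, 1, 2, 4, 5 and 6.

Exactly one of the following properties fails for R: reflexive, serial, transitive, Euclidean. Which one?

Euclidean

Reflexive: yes — every world is R-related to itself.
Serial: yes — every world has a successor (e.g. 0 R 0).
Transitive: yes — every two-step R-path is closed by a direct edge.
Euclidean: no — 1 R 0 and 1 R 2, but not 0 R 2.
Only Euclidean fails.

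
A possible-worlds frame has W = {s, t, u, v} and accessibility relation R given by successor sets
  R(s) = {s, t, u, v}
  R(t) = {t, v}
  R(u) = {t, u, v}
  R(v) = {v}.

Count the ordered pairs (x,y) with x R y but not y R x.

6

Enumerating: (s,t), (s,u), (s,v), (t,v), (u,t), (u,v).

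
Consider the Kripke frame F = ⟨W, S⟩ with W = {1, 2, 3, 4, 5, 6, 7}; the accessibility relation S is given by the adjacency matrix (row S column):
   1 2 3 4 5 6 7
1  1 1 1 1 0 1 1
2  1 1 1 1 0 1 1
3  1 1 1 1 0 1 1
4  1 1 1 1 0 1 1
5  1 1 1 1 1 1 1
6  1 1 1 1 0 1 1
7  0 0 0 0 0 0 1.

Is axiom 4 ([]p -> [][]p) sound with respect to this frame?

Yes

Axiom 4 corresponds to the accessibility relation being transitive.
Transitive: yes — every two-step S-path is closed by a direct edge.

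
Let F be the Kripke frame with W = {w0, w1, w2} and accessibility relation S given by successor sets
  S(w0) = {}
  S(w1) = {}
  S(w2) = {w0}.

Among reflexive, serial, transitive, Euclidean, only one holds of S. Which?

transitive

Reflexive: no — w0 is not related to itself.
Serial: no — w0 has no S-successor.
Transitive: yes — every two-step S-path is closed by a direct edge.
Euclidean: no — w2 S w0 and w2 S w0, but not w0 S w0.
Only transitive holds.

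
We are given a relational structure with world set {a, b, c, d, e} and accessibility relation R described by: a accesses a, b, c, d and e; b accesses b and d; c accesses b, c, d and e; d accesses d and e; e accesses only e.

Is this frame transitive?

Transitive: no — b R d and d R e, but not b R e.

No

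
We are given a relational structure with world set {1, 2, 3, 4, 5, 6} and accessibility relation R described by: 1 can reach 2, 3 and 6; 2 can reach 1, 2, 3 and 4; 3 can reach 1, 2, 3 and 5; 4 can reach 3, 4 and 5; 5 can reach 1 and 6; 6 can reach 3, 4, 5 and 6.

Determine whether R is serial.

Serial: yes — every world has a successor (e.g. 1 R 2).

Yes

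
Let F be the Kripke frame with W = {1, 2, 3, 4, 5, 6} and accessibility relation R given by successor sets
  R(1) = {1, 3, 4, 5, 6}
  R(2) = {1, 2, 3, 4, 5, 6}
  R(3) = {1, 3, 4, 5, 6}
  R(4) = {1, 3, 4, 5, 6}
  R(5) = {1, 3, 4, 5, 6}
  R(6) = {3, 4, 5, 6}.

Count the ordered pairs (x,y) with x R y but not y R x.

6

Enumerating: (1,6), (2,1), (2,3), (2,4), (2,5), (2,6).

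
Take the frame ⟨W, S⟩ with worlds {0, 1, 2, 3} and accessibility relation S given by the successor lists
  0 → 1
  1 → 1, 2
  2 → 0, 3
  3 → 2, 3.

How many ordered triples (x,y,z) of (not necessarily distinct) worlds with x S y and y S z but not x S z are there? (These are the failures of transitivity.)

6

Enumerating: (0,1,2), (1,2,0), (1,2,3), (2,0,1), (2,3,2), (3,2,0).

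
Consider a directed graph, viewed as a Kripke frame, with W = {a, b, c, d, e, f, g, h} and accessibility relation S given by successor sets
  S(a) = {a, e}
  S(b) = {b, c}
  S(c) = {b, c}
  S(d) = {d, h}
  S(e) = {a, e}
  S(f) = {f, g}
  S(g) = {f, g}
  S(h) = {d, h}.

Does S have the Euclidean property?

Yes

Euclidean: yes — any two successors of a common world are S-related.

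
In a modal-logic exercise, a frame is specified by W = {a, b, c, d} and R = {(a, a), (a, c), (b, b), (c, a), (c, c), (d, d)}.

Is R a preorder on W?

Yes

Reflexive: yes — every world is R-related to itself.
Transitive: yes — every two-step R-path is closed by a direct edge.
So R is a preorder.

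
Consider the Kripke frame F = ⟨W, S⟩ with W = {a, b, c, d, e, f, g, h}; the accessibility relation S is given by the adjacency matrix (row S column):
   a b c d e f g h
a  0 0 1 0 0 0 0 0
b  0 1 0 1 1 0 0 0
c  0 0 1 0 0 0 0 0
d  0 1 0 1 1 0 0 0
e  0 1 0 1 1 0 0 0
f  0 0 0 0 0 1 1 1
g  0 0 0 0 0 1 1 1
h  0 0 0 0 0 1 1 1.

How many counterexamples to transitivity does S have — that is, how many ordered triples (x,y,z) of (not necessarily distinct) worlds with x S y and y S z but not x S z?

S is transitive; there are no such tuples.

0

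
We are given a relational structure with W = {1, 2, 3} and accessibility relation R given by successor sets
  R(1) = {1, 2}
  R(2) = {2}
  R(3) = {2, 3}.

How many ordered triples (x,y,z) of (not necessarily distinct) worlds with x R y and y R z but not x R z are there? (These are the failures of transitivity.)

0

R is transitive; there are no such tuples.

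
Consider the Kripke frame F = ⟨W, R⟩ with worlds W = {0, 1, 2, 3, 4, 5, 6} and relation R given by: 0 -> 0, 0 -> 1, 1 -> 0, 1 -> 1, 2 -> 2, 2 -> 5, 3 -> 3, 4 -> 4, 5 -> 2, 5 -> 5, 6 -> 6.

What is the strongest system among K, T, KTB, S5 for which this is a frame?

S5

Reflexive (axiom T): yes — every world is R-related to itself.
Symmetric (axiom B): yes — every pair in R has its reverse in R.
Euclidean (axiom 5): yes — any two successors of a common world are R-related.
So F validates K, T, KTB, S5. The strongest is S5.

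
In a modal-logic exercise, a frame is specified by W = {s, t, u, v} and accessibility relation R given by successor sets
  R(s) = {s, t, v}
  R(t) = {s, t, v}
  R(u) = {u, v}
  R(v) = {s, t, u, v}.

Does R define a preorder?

No

Reflexive: yes — every world is R-related to itself.
Transitive: no — s R v and v R u, but not s R u.
So R is not a preorder.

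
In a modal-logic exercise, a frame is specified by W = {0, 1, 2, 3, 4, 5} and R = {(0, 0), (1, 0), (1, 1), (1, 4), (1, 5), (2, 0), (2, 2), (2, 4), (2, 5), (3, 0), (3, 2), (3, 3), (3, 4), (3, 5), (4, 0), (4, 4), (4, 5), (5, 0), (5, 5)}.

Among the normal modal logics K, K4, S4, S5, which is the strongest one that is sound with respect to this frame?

Transitive (axiom 4): yes — every two-step R-path is closed by a direct edge.
Reflexive (axiom T): yes — every world is R-related to itself.
Euclidean (axiom 5): no — 1 R 0 and 1 R 4, but not 0 R 4.
So F validates K, K4, S4; S5 would additionally require R to be Euclidean. The strongest is S4.

S4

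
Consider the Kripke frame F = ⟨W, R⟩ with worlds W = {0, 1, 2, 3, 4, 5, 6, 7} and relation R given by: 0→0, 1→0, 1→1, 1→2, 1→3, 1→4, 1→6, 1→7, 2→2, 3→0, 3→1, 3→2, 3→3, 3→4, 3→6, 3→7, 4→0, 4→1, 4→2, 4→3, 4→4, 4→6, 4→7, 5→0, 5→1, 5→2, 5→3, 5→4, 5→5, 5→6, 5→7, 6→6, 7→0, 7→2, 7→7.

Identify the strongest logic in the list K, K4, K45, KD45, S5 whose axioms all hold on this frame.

Transitive (axiom 4): yes — every two-step R-path is closed by a direct edge.
Euclidean (axiom 5): no — 1 R 0 and 1 R 2, but not 0 R 2.
Serial (axiom D): yes — every world has a successor (e.g. 0 R 0).
Reflexive (axiom T): yes — every world is R-related to itself.
So F validates K, K4; K45 would additionally require R to be Euclidean. The strongest is K4.

K4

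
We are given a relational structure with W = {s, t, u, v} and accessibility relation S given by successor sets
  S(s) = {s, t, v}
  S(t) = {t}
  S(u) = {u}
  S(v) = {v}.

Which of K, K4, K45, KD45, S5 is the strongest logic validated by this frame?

K4

Transitive (axiom 4): yes — every two-step S-path is closed by a direct edge.
Euclidean (axiom 5): no — s S t and s S v, but not t S v.
Serial (axiom D): yes — every world has a successor (e.g. s S s).
Reflexive (axiom T): yes — every world is S-related to itself.
So F validates K, K4; K45 would additionally require S to be Euclidean. The strongest is K4.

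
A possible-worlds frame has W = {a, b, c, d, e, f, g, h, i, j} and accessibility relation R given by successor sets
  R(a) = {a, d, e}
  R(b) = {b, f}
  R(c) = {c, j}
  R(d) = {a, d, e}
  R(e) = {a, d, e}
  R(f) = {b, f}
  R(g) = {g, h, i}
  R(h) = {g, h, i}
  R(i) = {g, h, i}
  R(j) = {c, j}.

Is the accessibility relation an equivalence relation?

Reflexive: yes — every world is R-related to itself.
Symmetric: yes — every pair in R has its reverse in R.
Transitive: yes — every two-step R-path is closed by a direct edge.
So R is an equivalence relation.

Yes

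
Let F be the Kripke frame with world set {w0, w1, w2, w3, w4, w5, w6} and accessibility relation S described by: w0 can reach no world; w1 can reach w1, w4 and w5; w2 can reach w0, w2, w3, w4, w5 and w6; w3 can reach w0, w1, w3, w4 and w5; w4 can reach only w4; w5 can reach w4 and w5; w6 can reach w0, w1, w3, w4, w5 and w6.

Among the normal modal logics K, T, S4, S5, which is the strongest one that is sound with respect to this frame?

Reflexive (axiom T): no — w0 is not related to itself.
Transitive (axiom 4): no — w2 S w3 and w3 S w1, but not w2 S w1.
Euclidean (axiom 5): no — w1 S w4 and w1 S w5, but not w4 S w5.
So F validates K; T would additionally require S to be reflexive. The strongest is K.

K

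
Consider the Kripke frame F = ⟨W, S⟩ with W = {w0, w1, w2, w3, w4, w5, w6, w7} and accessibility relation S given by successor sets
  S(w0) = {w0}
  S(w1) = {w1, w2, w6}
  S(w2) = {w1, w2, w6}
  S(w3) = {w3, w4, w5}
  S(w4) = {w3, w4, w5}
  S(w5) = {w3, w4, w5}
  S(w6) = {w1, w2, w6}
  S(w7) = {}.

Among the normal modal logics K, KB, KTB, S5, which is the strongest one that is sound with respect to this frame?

Symmetric (axiom B): yes — every pair in S has its reverse in S.
Reflexive (axiom T): no — w7 is not related to itself.
Euclidean (axiom 5): yes — any two successors of a common world are S-related.
So F validates K, KB; KTB would additionally require S to be reflexive. The strongest is KB.

KB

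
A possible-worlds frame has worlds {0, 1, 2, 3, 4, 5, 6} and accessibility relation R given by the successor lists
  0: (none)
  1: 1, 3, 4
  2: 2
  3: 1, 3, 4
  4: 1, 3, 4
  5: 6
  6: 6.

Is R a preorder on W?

No

Reflexive: no — 0 is not related to itself.
Transitive: yes — every two-step R-path is closed by a direct edge.
So R is not a preorder.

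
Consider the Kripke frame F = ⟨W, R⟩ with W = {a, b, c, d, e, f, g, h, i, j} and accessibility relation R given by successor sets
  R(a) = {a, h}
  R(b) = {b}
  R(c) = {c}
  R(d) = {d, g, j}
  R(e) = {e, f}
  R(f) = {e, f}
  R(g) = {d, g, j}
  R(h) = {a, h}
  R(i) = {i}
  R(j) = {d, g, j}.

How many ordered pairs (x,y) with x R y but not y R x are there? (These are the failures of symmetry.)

R is symmetric; there are no such tuples.

0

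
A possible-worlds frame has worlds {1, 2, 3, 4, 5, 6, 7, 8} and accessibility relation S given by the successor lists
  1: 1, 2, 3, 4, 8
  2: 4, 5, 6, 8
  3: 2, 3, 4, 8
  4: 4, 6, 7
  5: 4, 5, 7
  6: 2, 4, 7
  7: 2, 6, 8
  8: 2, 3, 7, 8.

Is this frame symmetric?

Symmetric: no — 1 S 2 but not 2 S 1.

No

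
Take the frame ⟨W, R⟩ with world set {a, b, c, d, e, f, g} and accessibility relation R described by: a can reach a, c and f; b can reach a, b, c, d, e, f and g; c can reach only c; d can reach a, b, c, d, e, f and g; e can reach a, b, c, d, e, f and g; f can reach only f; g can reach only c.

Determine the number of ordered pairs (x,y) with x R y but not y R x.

Enumerating: (a,c), (a,f), (b,a), (b,c), (b,f), (b,g), (d,a), (d,c), (d,f), (d,g), (e,a), (e,c), (e,f), (e,g), (g,c).

15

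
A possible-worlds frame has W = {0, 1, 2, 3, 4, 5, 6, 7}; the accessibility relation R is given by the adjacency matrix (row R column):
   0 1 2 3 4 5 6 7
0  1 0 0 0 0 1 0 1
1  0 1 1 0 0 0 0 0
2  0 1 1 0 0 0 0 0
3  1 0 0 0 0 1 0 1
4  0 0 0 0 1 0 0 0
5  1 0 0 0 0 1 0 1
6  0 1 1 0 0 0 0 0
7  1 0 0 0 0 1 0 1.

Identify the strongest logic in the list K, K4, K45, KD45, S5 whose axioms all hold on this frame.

Transitive (axiom 4): yes — every two-step R-path is closed by a direct edge.
Euclidean (axiom 5): yes — any two successors of a common world are R-related.
Serial (axiom D): yes — every world has a successor (e.g. 0 R 0).
Reflexive (axiom T): no — 3 is not related to itself.
So F validates K, K4, K45, KD45; S5 would additionally require R to be reflexive. The strongest is KD45.

KD45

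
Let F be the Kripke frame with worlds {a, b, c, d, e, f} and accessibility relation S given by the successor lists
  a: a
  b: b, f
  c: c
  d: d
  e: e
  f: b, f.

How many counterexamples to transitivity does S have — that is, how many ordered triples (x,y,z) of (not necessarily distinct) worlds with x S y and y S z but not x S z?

S is transitive; there are no such tuples.

0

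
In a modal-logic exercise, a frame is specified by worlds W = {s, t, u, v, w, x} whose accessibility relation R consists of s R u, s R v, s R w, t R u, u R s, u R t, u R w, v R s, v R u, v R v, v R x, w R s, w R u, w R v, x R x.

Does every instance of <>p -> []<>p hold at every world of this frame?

No

By correspondence theory, 5 is valid on a frame iff R is Euclidean.
Euclidean: no — s R u and s R v, but not u R v.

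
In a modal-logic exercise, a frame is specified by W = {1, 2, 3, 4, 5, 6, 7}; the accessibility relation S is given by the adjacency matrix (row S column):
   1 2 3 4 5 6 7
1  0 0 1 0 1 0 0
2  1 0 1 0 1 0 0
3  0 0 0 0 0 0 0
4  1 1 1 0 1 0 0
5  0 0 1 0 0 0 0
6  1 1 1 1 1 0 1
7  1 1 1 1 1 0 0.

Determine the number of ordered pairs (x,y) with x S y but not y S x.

Enumerating: (1,3), (1,5), (2,1), (2,3), (2,5), (4,1), (4,2), (4,3), (4,5), (5,3), (6,1), (6,2), … and 9 more.
Total: 21.

21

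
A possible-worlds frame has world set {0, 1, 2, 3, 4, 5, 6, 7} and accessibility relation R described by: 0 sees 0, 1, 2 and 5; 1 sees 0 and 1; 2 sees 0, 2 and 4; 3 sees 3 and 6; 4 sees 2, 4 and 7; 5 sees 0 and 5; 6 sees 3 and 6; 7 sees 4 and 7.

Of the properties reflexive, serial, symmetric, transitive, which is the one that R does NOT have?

transitive

Reflexive: yes — every world is R-related to itself.
Serial: yes — every world has a successor (e.g. 0 R 0).
Symmetric: yes — every pair in R has its reverse in R.
Transitive: no — 0 R 2 and 2 R 4, but not 0 R 4.
Only transitive fails.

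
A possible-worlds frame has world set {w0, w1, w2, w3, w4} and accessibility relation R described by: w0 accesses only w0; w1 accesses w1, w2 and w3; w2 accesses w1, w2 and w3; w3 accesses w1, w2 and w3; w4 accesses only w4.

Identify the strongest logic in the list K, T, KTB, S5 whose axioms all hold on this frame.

S5

Reflexive (axiom T): yes — every world is R-related to itself.
Symmetric (axiom B): yes — every pair in R has its reverse in R.
Euclidean (axiom 5): yes — any two successors of a common world are R-related.
So F validates K, T, KTB, S5. The strongest is S5.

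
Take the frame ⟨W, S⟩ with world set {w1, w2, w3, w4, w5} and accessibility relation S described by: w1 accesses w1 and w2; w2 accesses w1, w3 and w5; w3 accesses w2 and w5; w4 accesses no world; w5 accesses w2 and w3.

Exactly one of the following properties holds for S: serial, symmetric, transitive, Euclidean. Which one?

Serial: no — w4 has no S-successor.
Symmetric: yes — every pair in S has its reverse in S.
Transitive: no — w1 S w2 and w2 S w3, but not w1 S w3.
Euclidean: no — w2 S w1 and w2 S w3, but not w1 S w3.
Only symmetric holds.

symmetric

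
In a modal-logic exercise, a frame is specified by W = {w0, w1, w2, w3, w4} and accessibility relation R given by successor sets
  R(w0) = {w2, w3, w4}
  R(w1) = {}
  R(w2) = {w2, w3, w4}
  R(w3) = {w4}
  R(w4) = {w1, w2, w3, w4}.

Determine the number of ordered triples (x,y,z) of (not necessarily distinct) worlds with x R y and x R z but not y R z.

12

Enumerating: (w0,w3,w2), (w0,w3,w3), (w2,w3,w2), (w2,w3,w3), (w4,w1,w1), (w4,w1,w2), (w4,w1,w3), (w4,w1,w4), (w4,w2,w1), (w4,w3,w1), (w4,w3,w2), (w4,w3,w3).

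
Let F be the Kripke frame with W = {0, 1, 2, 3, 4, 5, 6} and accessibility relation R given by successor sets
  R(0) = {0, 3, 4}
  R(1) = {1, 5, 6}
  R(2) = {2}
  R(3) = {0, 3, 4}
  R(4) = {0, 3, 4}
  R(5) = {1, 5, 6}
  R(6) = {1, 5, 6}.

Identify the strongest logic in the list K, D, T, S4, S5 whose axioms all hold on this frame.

S5

Serial (axiom D): yes — every world has a successor (e.g. 0 R 0).
Reflexive (axiom T): yes — every world is R-related to itself.
Transitive (axiom 4): yes — every two-step R-path is closed by a direct edge.
Euclidean (axiom 5): yes — any two successors of a common world are R-related.
So F validates K, D, T, S4, S5. The strongest is S5.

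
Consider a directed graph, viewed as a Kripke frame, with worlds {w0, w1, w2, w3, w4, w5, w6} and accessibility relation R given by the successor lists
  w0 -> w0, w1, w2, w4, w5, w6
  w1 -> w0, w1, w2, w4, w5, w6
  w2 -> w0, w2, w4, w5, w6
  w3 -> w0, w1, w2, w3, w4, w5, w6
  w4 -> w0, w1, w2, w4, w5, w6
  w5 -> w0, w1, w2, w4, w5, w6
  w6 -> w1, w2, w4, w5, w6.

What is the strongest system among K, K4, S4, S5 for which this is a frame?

Transitive (axiom 4): no — w2 R w0 and w0 R w1, but not w2 R w1.
Reflexive (axiom T): yes — every world is R-related to itself.
Euclidean (axiom 5): no — w0 R w2 and w0 R w1, but not w2 R w1.
So F validates K; K4 would additionally require R to be transitive. The strongest is K.

K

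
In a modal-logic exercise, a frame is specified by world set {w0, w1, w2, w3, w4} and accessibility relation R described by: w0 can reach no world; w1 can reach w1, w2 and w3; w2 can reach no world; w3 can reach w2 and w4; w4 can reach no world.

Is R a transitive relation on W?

No

Transitive: no — w1 R w3 and w3 R w4, but not w1 R w4.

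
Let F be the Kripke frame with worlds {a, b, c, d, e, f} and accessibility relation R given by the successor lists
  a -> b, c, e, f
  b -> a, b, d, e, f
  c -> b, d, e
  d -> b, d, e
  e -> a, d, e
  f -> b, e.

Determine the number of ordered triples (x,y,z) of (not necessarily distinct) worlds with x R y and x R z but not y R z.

Enumerating: (a,b,c), (a,c,c), (a,c,f), (a,e,b), (a,e,c), (a,e,f), (a,f,c), (a,f,f), (b,a,a), (b,a,d), (b,d,a), (b,d,f), … and 11 more.
Total: 23.

23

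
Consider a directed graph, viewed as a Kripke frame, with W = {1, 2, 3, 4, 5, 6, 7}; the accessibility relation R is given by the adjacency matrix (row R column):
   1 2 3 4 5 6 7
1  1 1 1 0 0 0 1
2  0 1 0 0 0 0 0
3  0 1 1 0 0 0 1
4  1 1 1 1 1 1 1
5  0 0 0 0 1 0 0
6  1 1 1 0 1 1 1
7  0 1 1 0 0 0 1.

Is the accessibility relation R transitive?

Transitive: yes — every two-step R-path is closed by a direct edge.

Yes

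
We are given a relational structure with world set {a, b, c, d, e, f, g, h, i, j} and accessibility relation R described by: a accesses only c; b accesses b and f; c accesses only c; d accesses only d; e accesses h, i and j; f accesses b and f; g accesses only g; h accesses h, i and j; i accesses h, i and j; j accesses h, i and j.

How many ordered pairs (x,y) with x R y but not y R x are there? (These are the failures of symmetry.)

4

Enumerating: (a,c), (e,h), (e,i), (e,j).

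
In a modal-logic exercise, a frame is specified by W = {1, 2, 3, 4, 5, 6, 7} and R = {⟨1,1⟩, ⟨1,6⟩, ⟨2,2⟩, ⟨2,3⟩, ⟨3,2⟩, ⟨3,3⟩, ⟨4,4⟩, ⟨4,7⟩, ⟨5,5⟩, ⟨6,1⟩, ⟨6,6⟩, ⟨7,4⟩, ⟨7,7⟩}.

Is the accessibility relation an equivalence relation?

Reflexive: yes — every world is R-related to itself.
Symmetric: yes — every pair in R has its reverse in R.
Transitive: yes — every two-step R-path is closed by a direct edge.
So R is an equivalence relation.

Yes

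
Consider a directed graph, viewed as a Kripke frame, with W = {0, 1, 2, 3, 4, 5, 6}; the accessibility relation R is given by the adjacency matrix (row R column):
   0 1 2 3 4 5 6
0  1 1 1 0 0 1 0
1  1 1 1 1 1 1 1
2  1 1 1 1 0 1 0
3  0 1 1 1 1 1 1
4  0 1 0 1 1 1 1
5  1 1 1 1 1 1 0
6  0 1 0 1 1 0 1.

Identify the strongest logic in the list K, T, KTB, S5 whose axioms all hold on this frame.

Reflexive (axiom T): yes — every world is R-related to itself.
Symmetric (axiom B): yes — every pair in R has its reverse in R.
Euclidean (axiom 5): no — 1 R 0 and 1 R 3, but not 0 R 3.
So F validates K, T, KTB; S5 would additionally require R to be Euclidean. The strongest is KTB.

KTB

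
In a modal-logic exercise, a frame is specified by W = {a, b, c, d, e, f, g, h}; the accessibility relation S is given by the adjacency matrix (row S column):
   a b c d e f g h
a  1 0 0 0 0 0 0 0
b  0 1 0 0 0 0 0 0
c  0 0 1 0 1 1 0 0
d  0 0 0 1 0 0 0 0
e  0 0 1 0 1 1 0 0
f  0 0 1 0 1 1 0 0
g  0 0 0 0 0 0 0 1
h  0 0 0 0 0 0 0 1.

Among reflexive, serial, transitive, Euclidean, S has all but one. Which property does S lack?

reflexive

Reflexive: no — g is not related to itself.
Serial: yes — every world has a successor (e.g. a S a).
Transitive: yes — every two-step S-path is closed by a direct edge.
Euclidean: yes — any two successors of a common world are S-related.
Only reflexive fails.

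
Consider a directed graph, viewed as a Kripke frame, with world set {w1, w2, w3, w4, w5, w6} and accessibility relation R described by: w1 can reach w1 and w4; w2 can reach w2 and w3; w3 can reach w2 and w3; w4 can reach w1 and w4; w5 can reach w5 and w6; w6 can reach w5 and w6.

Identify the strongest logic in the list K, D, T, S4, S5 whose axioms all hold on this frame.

S5

Serial (axiom D): yes — every world has a successor (e.g. w1 R w1).
Reflexive (axiom T): yes — every world is R-related to itself.
Transitive (axiom 4): yes — every two-step R-path is closed by a direct edge.
Euclidean (axiom 5): yes — any two successors of a common world are R-related.
So F validates K, D, T, S4, S5. The strongest is S5.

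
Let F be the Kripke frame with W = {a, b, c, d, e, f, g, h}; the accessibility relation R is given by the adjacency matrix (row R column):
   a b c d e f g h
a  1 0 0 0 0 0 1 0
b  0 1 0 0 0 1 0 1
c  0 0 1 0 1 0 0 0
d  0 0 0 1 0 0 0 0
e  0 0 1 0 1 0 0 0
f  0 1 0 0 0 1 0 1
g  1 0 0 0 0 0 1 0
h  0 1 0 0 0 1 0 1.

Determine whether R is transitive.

Transitive: yes — every two-step R-path is closed by a direct edge.

Yes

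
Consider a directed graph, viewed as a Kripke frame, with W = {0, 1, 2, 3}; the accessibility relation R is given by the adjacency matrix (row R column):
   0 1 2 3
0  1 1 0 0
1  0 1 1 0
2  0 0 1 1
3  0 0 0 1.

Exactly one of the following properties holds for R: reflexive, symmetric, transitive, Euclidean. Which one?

reflexive

Reflexive: yes — every world is R-related to itself.
Symmetric: no — 0 R 1 but not 1 R 0.
Transitive: no — 0 R 1 and 1 R 2, but not 0 R 2.
Euclidean: no — 0 R 1 and 0 R 0, but not 1 R 0.
Only reflexive holds.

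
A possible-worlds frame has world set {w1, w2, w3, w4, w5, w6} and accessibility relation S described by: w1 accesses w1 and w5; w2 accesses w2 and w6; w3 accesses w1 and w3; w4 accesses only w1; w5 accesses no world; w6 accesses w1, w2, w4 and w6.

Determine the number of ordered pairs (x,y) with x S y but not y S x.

Enumerating: (w1,w5), (w3,w1), (w4,w1), (w6,w1), (w6,w4).

5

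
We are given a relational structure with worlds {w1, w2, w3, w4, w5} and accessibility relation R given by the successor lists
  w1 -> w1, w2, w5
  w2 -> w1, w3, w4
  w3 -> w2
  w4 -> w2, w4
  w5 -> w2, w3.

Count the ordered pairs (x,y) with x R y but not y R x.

Enumerating: (w1,w5), (w5,w2), (w5,w3).

3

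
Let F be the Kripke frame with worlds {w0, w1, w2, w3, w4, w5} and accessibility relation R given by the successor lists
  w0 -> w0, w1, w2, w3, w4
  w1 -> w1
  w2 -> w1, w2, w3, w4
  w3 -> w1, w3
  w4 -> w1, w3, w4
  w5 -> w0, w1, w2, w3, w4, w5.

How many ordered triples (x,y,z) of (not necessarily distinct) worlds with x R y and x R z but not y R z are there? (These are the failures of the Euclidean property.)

Enumerating: (w0,w1,w0), (w0,w1,w2), (w0,w1,w3), (w0,w1,w4), (w0,w2,w0), (w0,w3,w0), (w0,w3,w2), (w0,w3,w4), (w0,w4,w0), (w0,w4,w2), (w2,w1,w2), (w2,w1,w3), … and 23 more.
Total: 35.

35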